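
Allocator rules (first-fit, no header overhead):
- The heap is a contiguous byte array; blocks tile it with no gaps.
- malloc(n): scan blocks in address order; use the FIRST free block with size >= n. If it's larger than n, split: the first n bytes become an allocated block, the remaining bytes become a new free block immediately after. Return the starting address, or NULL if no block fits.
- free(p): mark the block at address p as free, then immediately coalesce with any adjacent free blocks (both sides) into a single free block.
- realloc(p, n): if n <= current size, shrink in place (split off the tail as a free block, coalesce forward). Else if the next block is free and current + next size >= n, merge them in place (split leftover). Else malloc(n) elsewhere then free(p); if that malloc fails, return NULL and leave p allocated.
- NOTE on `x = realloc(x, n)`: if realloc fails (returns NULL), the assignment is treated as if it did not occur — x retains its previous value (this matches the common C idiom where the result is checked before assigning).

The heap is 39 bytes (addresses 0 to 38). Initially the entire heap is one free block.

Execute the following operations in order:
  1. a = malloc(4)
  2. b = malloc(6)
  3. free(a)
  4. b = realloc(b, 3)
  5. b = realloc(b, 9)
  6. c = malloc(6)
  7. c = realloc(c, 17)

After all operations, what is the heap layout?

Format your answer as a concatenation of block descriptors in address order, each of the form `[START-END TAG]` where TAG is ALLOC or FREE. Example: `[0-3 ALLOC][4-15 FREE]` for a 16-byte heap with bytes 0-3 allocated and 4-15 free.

Op 1: a = malloc(4) -> a = 0; heap: [0-3 ALLOC][4-38 FREE]
Op 2: b = malloc(6) -> b = 4; heap: [0-3 ALLOC][4-9 ALLOC][10-38 FREE]
Op 3: free(a) -> (freed a); heap: [0-3 FREE][4-9 ALLOC][10-38 FREE]
Op 4: b = realloc(b, 3) -> b = 4; heap: [0-3 FREE][4-6 ALLOC][7-38 FREE]
Op 5: b = realloc(b, 9) -> b = 4; heap: [0-3 FREE][4-12 ALLOC][13-38 FREE]
Op 6: c = malloc(6) -> c = 13; heap: [0-3 FREE][4-12 ALLOC][13-18 ALLOC][19-38 FREE]
Op 7: c = realloc(c, 17) -> c = 13; heap: [0-3 FREE][4-12 ALLOC][13-29 ALLOC][30-38 FREE]

Answer: [0-3 FREE][4-12 ALLOC][13-29 ALLOC][30-38 FREE]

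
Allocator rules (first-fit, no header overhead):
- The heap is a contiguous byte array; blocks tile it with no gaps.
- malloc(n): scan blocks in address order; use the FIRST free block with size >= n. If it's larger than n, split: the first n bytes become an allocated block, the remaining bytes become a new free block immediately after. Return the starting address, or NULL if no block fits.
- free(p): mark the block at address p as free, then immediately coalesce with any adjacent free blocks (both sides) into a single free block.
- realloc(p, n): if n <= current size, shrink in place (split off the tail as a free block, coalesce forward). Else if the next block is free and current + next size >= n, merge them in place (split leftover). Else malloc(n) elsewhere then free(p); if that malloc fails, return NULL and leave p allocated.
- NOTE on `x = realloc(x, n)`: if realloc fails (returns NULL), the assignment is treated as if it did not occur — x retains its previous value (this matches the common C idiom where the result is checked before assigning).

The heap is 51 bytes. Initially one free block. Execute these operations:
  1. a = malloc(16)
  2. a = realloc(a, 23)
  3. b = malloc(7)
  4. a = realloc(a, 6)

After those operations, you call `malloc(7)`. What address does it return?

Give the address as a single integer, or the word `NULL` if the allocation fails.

Op 1: a = malloc(16) -> a = 0; heap: [0-15 ALLOC][16-50 FREE]
Op 2: a = realloc(a, 23) -> a = 0; heap: [0-22 ALLOC][23-50 FREE]
Op 3: b = malloc(7) -> b = 23; heap: [0-22 ALLOC][23-29 ALLOC][30-50 FREE]
Op 4: a = realloc(a, 6) -> a = 0; heap: [0-5 ALLOC][6-22 FREE][23-29 ALLOC][30-50 FREE]
malloc(7): first-fit scan over [0-5 ALLOC][6-22 FREE][23-29 ALLOC][30-50 FREE] -> 6

Answer: 6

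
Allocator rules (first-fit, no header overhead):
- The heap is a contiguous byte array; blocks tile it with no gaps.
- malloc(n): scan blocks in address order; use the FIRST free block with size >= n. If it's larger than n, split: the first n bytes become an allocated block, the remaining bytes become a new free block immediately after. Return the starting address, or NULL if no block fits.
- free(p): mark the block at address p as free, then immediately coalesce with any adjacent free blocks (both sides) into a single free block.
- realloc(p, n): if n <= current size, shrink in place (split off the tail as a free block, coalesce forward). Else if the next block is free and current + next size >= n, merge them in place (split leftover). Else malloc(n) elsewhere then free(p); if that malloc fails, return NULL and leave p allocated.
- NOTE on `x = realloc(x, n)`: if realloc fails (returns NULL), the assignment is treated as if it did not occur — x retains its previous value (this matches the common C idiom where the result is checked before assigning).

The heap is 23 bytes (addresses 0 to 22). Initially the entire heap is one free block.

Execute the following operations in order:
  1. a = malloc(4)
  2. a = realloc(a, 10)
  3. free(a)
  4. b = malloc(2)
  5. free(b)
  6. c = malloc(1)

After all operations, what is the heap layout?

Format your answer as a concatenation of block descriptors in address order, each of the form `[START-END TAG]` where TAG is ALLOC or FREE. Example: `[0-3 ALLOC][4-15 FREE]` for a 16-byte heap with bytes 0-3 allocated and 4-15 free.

Op 1: a = malloc(4) -> a = 0; heap: [0-3 ALLOC][4-22 FREE]
Op 2: a = realloc(a, 10) -> a = 0; heap: [0-9 ALLOC][10-22 FREE]
Op 3: free(a) -> (freed a); heap: [0-22 FREE]
Op 4: b = malloc(2) -> b = 0; heap: [0-1 ALLOC][2-22 FREE]
Op 5: free(b) -> (freed b); heap: [0-22 FREE]
Op 6: c = malloc(1) -> c = 0; heap: [0-0 ALLOC][1-22 FREE]

Answer: [0-0 ALLOC][1-22 FREE]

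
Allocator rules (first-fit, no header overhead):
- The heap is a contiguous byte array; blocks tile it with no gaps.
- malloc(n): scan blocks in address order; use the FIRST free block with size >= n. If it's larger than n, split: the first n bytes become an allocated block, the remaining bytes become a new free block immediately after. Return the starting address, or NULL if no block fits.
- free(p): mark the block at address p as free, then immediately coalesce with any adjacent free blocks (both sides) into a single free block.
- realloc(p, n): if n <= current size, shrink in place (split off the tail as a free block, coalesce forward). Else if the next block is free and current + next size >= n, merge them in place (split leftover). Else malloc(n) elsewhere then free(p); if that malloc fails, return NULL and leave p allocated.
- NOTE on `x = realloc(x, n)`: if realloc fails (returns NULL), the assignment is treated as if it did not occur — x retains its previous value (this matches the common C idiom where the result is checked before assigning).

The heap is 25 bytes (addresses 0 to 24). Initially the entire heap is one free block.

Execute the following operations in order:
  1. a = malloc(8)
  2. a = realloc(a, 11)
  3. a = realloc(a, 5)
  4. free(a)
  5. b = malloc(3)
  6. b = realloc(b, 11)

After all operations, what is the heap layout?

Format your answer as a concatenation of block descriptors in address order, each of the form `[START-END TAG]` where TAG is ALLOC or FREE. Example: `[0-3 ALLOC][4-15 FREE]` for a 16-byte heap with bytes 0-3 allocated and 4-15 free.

Op 1: a = malloc(8) -> a = 0; heap: [0-7 ALLOC][8-24 FREE]
Op 2: a = realloc(a, 11) -> a = 0; heap: [0-10 ALLOC][11-24 FREE]
Op 3: a = realloc(a, 5) -> a = 0; heap: [0-4 ALLOC][5-24 FREE]
Op 4: free(a) -> (freed a); heap: [0-24 FREE]
Op 5: b = malloc(3) -> b = 0; heap: [0-2 ALLOC][3-24 FREE]
Op 6: b = realloc(b, 11) -> b = 0; heap: [0-10 ALLOC][11-24 FREE]

Answer: [0-10 ALLOC][11-24 FREE]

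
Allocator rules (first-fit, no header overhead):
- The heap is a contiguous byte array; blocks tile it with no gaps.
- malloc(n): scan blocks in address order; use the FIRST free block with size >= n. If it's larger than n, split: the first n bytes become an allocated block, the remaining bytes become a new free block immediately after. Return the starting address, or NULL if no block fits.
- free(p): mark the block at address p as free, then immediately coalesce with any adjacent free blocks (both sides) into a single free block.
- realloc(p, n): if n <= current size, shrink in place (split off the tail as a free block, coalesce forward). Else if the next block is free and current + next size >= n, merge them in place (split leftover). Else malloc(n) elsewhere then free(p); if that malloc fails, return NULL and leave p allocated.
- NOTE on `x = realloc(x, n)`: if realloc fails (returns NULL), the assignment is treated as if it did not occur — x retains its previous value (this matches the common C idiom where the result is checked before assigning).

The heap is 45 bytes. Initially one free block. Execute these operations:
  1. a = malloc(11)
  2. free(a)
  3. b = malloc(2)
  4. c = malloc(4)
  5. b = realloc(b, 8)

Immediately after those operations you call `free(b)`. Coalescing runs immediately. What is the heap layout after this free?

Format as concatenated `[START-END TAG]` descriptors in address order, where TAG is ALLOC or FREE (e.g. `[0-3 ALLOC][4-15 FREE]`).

Op 1: a = malloc(11) -> a = 0; heap: [0-10 ALLOC][11-44 FREE]
Op 2: free(a) -> (freed a); heap: [0-44 FREE]
Op 3: b = malloc(2) -> b = 0; heap: [0-1 ALLOC][2-44 FREE]
Op 4: c = malloc(4) -> c = 2; heap: [0-1 ALLOC][2-5 ALLOC][6-44 FREE]
Op 5: b = realloc(b, 8) -> b = 6; heap: [0-1 FREE][2-5 ALLOC][6-13 ALLOC][14-44 FREE]
free(b): b = 6 -> block [6-13 ALLOC]; mark free, coalesce with adjacent free neighbors -> [0-1 FREE][2-5 ALLOC][6-44 FREE]

Answer: [0-1 FREE][2-5 ALLOC][6-44 FREE]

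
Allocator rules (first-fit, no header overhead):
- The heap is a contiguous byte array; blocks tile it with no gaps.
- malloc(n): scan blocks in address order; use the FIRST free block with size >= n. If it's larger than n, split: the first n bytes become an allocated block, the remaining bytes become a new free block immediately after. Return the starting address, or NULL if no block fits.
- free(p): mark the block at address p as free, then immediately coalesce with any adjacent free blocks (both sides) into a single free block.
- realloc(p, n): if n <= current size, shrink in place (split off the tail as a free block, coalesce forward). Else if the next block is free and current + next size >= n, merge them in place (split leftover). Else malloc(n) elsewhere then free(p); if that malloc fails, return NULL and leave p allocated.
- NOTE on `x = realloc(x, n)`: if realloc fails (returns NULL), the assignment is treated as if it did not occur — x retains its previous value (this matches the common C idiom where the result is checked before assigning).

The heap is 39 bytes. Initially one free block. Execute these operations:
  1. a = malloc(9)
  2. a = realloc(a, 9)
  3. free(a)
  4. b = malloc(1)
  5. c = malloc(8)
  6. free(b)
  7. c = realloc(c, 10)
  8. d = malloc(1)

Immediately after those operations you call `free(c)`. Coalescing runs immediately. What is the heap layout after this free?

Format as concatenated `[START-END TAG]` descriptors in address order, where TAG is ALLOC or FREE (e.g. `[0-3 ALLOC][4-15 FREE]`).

Op 1: a = malloc(9) -> a = 0; heap: [0-8 ALLOC][9-38 FREE]
Op 2: a = realloc(a, 9) -> a = 0; heap: [0-8 ALLOC][9-38 FREE]
Op 3: free(a) -> (freed a); heap: [0-38 FREE]
Op 4: b = malloc(1) -> b = 0; heap: [0-0 ALLOC][1-38 FREE]
Op 5: c = malloc(8) -> c = 1; heap: [0-0 ALLOC][1-8 ALLOC][9-38 FREE]
Op 6: free(b) -> (freed b); heap: [0-0 FREE][1-8 ALLOC][9-38 FREE]
Op 7: c = realloc(c, 10) -> c = 1; heap: [0-0 FREE][1-10 ALLOC][11-38 FREE]
Op 8: d = malloc(1) -> d = 0; heap: [0-0 ALLOC][1-10 ALLOC][11-38 FREE]
free(c): c = 1 -> block [1-10 ALLOC]; mark free, coalesce with adjacent free neighbors -> [0-0 ALLOC][1-38 FREE]

Answer: [0-0 ALLOC][1-38 FREE]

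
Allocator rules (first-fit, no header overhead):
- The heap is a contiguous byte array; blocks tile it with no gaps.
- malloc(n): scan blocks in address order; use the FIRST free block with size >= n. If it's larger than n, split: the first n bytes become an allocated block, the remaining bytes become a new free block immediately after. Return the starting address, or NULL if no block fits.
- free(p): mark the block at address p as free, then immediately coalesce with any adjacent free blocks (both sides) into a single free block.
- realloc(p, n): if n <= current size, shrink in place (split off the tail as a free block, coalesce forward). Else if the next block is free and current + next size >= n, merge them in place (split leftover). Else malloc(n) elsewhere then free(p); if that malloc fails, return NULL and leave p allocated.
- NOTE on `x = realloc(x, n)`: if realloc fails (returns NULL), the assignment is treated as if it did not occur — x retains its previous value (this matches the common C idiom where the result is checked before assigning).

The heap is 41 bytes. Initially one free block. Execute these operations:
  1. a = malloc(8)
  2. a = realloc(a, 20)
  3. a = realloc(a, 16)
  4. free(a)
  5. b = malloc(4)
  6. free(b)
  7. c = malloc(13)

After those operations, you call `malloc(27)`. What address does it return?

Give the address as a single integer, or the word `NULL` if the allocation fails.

Op 1: a = malloc(8) -> a = 0; heap: [0-7 ALLOC][8-40 FREE]
Op 2: a = realloc(a, 20) -> a = 0; heap: [0-19 ALLOC][20-40 FREE]
Op 3: a = realloc(a, 16) -> a = 0; heap: [0-15 ALLOC][16-40 FREE]
Op 4: free(a) -> (freed a); heap: [0-40 FREE]
Op 5: b = malloc(4) -> b = 0; heap: [0-3 ALLOC][4-40 FREE]
Op 6: free(b) -> (freed b); heap: [0-40 FREE]
Op 7: c = malloc(13) -> c = 0; heap: [0-12 ALLOC][13-40 FREE]
malloc(27): first-fit scan over [0-12 ALLOC][13-40 FREE] -> 13

Answer: 13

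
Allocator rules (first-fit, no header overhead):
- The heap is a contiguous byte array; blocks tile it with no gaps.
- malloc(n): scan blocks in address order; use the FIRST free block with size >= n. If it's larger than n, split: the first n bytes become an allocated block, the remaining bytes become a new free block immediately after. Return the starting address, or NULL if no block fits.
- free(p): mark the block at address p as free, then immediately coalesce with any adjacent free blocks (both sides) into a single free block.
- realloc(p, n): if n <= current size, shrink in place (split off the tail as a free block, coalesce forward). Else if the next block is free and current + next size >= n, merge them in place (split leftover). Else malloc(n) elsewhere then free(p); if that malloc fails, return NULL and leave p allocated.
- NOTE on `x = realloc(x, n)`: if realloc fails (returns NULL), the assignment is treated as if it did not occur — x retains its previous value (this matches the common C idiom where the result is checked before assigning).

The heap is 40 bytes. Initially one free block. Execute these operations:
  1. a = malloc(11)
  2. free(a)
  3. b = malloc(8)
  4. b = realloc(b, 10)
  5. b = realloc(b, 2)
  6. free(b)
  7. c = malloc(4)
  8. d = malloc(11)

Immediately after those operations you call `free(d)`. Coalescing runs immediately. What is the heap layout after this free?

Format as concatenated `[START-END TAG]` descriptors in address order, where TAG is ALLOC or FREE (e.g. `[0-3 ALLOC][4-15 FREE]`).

Answer: [0-3 ALLOC][4-39 FREE]

Derivation:
Op 1: a = malloc(11) -> a = 0; heap: [0-10 ALLOC][11-39 FREE]
Op 2: free(a) -> (freed a); heap: [0-39 FREE]
Op 3: b = malloc(8) -> b = 0; heap: [0-7 ALLOC][8-39 FREE]
Op 4: b = realloc(b, 10) -> b = 0; heap: [0-9 ALLOC][10-39 FREE]
Op 5: b = realloc(b, 2) -> b = 0; heap: [0-1 ALLOC][2-39 FREE]
Op 6: free(b) -> (freed b); heap: [0-39 FREE]
Op 7: c = malloc(4) -> c = 0; heap: [0-3 ALLOC][4-39 FREE]
Op 8: d = malloc(11) -> d = 4; heap: [0-3 ALLOC][4-14 ALLOC][15-39 FREE]
free(d): d = 4 -> block [4-14 ALLOC]; mark free, coalesce with adjacent free neighbors -> [0-3 ALLOC][4-39 FREE]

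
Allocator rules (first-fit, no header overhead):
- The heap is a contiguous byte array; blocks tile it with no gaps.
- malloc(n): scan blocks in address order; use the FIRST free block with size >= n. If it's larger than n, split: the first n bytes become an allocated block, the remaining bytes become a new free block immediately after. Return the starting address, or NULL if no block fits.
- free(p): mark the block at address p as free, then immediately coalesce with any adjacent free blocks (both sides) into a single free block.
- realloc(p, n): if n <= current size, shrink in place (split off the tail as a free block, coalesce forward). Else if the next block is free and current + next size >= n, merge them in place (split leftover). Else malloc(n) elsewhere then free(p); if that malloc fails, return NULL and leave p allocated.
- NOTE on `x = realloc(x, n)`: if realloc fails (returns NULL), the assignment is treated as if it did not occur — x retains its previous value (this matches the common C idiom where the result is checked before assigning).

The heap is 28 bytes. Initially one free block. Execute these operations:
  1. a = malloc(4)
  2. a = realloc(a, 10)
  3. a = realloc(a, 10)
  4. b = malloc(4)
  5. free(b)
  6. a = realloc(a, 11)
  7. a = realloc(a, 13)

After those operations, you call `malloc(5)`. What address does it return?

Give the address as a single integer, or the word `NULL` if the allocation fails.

Op 1: a = malloc(4) -> a = 0; heap: [0-3 ALLOC][4-27 FREE]
Op 2: a = realloc(a, 10) -> a = 0; heap: [0-9 ALLOC][10-27 FREE]
Op 3: a = realloc(a, 10) -> a = 0; heap: [0-9 ALLOC][10-27 FREE]
Op 4: b = malloc(4) -> b = 10; heap: [0-9 ALLOC][10-13 ALLOC][14-27 FREE]
Op 5: free(b) -> (freed b); heap: [0-9 ALLOC][10-27 FREE]
Op 6: a = realloc(a, 11) -> a = 0; heap: [0-10 ALLOC][11-27 FREE]
Op 7: a = realloc(a, 13) -> a = 0; heap: [0-12 ALLOC][13-27 FREE]
malloc(5): first-fit scan over [0-12 ALLOC][13-27 FREE] -> 13

Answer: 13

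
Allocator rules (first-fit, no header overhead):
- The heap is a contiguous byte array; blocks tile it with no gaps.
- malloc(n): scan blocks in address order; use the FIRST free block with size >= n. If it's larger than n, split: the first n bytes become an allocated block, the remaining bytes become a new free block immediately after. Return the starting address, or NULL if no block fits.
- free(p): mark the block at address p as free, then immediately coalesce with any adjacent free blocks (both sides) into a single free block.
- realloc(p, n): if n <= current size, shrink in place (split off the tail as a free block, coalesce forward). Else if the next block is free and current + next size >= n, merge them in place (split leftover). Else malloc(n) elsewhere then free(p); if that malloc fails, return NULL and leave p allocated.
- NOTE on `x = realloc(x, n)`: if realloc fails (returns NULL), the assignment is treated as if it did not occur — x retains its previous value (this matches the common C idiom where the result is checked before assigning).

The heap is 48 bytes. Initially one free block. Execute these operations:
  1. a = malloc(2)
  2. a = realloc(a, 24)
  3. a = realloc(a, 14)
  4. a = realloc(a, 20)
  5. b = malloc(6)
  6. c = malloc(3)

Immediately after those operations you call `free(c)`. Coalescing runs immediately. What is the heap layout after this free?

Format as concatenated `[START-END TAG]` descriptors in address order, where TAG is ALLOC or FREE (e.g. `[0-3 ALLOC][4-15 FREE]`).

Op 1: a = malloc(2) -> a = 0; heap: [0-1 ALLOC][2-47 FREE]
Op 2: a = realloc(a, 24) -> a = 0; heap: [0-23 ALLOC][24-47 FREE]
Op 3: a = realloc(a, 14) -> a = 0; heap: [0-13 ALLOC][14-47 FREE]
Op 4: a = realloc(a, 20) -> a = 0; heap: [0-19 ALLOC][20-47 FREE]
Op 5: b = malloc(6) -> b = 20; heap: [0-19 ALLOC][20-25 ALLOC][26-47 FREE]
Op 6: c = malloc(3) -> c = 26; heap: [0-19 ALLOC][20-25 ALLOC][26-28 ALLOC][29-47 FREE]
free(c): c = 26 -> block [26-28 ALLOC]; mark free, coalesce with adjacent free neighbors -> [0-19 ALLOC][20-25 ALLOC][26-47 FREE]

Answer: [0-19 ALLOC][20-25 ALLOC][26-47 FREE]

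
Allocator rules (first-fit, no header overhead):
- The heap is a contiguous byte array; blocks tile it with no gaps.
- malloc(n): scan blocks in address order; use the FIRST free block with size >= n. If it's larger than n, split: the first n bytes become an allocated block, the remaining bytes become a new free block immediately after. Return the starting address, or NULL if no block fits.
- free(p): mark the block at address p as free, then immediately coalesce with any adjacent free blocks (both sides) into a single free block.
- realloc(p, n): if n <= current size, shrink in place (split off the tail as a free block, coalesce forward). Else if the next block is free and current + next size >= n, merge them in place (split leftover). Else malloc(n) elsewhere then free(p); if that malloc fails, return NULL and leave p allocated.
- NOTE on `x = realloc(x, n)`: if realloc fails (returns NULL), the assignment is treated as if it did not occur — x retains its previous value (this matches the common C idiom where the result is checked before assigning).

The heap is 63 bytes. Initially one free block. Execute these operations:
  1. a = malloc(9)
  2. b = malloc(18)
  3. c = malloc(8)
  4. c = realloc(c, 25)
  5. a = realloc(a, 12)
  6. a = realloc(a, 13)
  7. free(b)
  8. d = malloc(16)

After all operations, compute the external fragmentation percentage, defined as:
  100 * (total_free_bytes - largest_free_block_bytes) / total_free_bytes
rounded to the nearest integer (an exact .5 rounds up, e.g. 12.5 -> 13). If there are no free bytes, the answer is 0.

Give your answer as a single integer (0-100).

Answer: 15

Derivation:
Op 1: a = malloc(9) -> a = 0; heap: [0-8 ALLOC][9-62 FREE]
Op 2: b = malloc(18) -> b = 9; heap: [0-8 ALLOC][9-26 ALLOC][27-62 FREE]
Op 3: c = malloc(8) -> c = 27; heap: [0-8 ALLOC][9-26 ALLOC][27-34 ALLOC][35-62 FREE]
Op 4: c = realloc(c, 25) -> c = 27; heap: [0-8 ALLOC][9-26 ALLOC][27-51 ALLOC][52-62 FREE]
Op 5: a = realloc(a, 12) -> NULL (a unchanged); heap: [0-8 ALLOC][9-26 ALLOC][27-51 ALLOC][52-62 FREE]
Op 6: a = realloc(a, 13) -> NULL (a unchanged); heap: [0-8 ALLOC][9-26 ALLOC][27-51 ALLOC][52-62 FREE]
Op 7: free(b) -> (freed b); heap: [0-8 ALLOC][9-26 FREE][27-51 ALLOC][52-62 FREE]
Op 8: d = malloc(16) -> d = 9; heap: [0-8 ALLOC][9-24 ALLOC][25-26 FREE][27-51 ALLOC][52-62 FREE]
Free blocks: [2 11] total_free=13 largest=11 -> 100*(13-11)/13 = 200/13 ≈ 15.385 -> rounds to 15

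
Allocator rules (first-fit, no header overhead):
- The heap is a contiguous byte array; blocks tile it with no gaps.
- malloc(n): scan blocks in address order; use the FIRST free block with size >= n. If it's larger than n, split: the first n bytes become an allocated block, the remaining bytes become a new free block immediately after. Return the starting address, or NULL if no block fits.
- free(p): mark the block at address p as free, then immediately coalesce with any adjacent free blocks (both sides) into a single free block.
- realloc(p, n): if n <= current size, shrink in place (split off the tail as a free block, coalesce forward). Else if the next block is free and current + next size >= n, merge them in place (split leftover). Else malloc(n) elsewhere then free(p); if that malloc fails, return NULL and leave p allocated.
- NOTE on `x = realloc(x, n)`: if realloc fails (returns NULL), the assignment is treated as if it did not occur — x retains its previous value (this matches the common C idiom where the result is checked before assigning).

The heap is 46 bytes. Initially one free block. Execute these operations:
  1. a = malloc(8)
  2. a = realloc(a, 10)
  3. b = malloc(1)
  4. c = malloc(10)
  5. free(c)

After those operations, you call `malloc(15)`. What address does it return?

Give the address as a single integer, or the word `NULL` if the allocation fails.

Answer: 11

Derivation:
Op 1: a = malloc(8) -> a = 0; heap: [0-7 ALLOC][8-45 FREE]
Op 2: a = realloc(a, 10) -> a = 0; heap: [0-9 ALLOC][10-45 FREE]
Op 3: b = malloc(1) -> b = 10; heap: [0-9 ALLOC][10-10 ALLOC][11-45 FREE]
Op 4: c = malloc(10) -> c = 11; heap: [0-9 ALLOC][10-10 ALLOC][11-20 ALLOC][21-45 FREE]
Op 5: free(c) -> (freed c); heap: [0-9 ALLOC][10-10 ALLOC][11-45 FREE]
malloc(15): first-fit scan over [0-9 ALLOC][10-10 ALLOC][11-45 FREE] -> 11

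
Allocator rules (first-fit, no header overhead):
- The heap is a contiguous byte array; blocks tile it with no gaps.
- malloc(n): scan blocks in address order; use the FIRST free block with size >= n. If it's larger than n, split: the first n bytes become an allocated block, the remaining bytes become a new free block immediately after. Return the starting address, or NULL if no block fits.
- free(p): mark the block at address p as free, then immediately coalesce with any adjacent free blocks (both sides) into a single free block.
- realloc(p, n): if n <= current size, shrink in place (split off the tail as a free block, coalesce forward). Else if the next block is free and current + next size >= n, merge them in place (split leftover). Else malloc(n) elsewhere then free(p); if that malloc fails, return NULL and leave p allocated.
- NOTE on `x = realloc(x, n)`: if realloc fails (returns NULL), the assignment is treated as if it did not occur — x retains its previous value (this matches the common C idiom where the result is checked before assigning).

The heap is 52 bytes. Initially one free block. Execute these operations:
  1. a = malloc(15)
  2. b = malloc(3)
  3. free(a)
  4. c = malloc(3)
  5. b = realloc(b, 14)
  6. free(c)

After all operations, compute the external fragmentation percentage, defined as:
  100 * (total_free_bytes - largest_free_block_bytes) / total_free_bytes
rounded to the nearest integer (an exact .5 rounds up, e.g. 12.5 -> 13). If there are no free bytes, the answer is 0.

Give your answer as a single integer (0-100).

Op 1: a = malloc(15) -> a = 0; heap: [0-14 ALLOC][15-51 FREE]
Op 2: b = malloc(3) -> b = 15; heap: [0-14 ALLOC][15-17 ALLOC][18-51 FREE]
Op 3: free(a) -> (freed a); heap: [0-14 FREE][15-17 ALLOC][18-51 FREE]
Op 4: c = malloc(3) -> c = 0; heap: [0-2 ALLOC][3-14 FREE][15-17 ALLOC][18-51 FREE]
Op 5: b = realloc(b, 14) -> b = 15; heap: [0-2 ALLOC][3-14 FREE][15-28 ALLOC][29-51 FREE]
Op 6: free(c) -> (freed c); heap: [0-14 FREE][15-28 ALLOC][29-51 FREE]
Free blocks: [15 23] total_free=38 largest=23 -> 100*(38-23)/38 = 1500/38 ≈ 39.474 -> rounds to 39

Answer: 39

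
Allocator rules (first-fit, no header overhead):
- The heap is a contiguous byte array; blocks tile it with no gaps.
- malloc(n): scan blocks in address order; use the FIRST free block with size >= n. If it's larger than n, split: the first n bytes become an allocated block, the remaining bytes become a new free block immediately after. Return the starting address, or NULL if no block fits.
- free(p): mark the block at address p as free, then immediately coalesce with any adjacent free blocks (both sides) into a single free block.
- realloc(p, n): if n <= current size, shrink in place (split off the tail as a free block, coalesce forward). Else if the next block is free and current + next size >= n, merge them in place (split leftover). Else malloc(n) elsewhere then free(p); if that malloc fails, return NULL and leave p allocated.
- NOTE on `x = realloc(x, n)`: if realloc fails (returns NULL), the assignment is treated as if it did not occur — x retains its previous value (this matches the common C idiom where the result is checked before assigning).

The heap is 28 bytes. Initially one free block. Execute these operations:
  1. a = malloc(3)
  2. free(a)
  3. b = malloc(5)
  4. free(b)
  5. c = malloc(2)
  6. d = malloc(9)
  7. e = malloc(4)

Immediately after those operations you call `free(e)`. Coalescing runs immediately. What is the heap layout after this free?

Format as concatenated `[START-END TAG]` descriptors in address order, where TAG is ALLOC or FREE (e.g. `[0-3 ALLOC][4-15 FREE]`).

Op 1: a = malloc(3) -> a = 0; heap: [0-2 ALLOC][3-27 FREE]
Op 2: free(a) -> (freed a); heap: [0-27 FREE]
Op 3: b = malloc(5) -> b = 0; heap: [0-4 ALLOC][5-27 FREE]
Op 4: free(b) -> (freed b); heap: [0-27 FREE]
Op 5: c = malloc(2) -> c = 0; heap: [0-1 ALLOC][2-27 FREE]
Op 6: d = malloc(9) -> d = 2; heap: [0-1 ALLOC][2-10 ALLOC][11-27 FREE]
Op 7: e = malloc(4) -> e = 11; heap: [0-1 ALLOC][2-10 ALLOC][11-14 ALLOC][15-27 FREE]
free(e): e = 11 -> block [11-14 ALLOC]; mark free, coalesce with adjacent free neighbors -> [0-1 ALLOC][2-10 ALLOC][11-27 FREE]

Answer: [0-1 ALLOC][2-10 ALLOC][11-27 FREE]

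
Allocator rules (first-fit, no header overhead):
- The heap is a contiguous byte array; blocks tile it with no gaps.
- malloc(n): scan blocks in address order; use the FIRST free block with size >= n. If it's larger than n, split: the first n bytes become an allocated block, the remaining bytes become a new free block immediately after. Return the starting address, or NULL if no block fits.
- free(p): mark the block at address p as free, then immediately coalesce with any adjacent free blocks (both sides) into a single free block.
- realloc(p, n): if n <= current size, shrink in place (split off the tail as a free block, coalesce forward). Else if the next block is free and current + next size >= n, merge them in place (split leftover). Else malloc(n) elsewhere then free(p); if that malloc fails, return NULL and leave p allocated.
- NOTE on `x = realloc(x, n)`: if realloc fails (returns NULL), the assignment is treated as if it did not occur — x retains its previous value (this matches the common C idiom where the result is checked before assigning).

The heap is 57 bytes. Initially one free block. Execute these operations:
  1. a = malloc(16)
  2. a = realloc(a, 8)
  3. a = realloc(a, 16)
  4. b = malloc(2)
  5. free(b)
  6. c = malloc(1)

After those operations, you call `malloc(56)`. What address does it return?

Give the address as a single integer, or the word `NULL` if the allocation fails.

Op 1: a = malloc(16) -> a = 0; heap: [0-15 ALLOC][16-56 FREE]
Op 2: a = realloc(a, 8) -> a = 0; heap: [0-7 ALLOC][8-56 FREE]
Op 3: a = realloc(a, 16) -> a = 0; heap: [0-15 ALLOC][16-56 FREE]
Op 4: b = malloc(2) -> b = 16; heap: [0-15 ALLOC][16-17 ALLOC][18-56 FREE]
Op 5: free(b) -> (freed b); heap: [0-15 ALLOC][16-56 FREE]
Op 6: c = malloc(1) -> c = 16; heap: [0-15 ALLOC][16-16 ALLOC][17-56 FREE]
malloc(56): first-fit scan over [0-15 ALLOC][16-16 ALLOC][17-56 FREE] -> NULL

Answer: NULL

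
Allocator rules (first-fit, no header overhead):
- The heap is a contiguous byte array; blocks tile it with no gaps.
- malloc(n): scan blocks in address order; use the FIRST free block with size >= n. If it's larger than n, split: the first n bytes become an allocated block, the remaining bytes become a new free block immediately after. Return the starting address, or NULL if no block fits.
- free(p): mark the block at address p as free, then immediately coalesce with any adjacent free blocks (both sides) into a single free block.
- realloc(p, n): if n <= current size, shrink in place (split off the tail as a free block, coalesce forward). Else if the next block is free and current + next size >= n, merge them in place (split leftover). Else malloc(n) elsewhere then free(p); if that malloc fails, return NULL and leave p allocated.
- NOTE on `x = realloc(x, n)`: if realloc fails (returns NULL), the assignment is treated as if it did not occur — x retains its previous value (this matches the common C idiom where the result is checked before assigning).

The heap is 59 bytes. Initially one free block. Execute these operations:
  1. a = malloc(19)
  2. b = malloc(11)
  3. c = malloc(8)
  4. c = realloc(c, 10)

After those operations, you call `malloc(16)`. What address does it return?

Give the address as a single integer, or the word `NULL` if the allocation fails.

Op 1: a = malloc(19) -> a = 0; heap: [0-18 ALLOC][19-58 FREE]
Op 2: b = malloc(11) -> b = 19; heap: [0-18 ALLOC][19-29 ALLOC][30-58 FREE]
Op 3: c = malloc(8) -> c = 30; heap: [0-18 ALLOC][19-29 ALLOC][30-37 ALLOC][38-58 FREE]
Op 4: c = realloc(c, 10) -> c = 30; heap: [0-18 ALLOC][19-29 ALLOC][30-39 ALLOC][40-58 FREE]
malloc(16): first-fit scan over [0-18 ALLOC][19-29 ALLOC][30-39 ALLOC][40-58 FREE] -> 40

Answer: 40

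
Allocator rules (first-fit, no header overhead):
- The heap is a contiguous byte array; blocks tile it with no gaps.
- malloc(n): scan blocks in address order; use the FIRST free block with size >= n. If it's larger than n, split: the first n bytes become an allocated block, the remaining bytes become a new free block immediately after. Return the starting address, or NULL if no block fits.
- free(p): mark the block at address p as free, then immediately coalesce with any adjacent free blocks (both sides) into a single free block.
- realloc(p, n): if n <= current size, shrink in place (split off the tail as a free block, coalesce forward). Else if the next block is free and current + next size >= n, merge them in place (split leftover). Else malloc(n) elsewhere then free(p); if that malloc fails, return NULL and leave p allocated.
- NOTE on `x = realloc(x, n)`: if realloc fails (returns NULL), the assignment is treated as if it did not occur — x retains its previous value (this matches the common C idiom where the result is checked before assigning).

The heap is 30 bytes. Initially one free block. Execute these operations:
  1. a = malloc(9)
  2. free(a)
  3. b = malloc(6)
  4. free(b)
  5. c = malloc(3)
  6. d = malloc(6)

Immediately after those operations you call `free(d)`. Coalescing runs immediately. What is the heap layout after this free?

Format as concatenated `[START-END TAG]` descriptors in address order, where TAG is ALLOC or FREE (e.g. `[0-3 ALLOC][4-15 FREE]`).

Op 1: a = malloc(9) -> a = 0; heap: [0-8 ALLOC][9-29 FREE]
Op 2: free(a) -> (freed a); heap: [0-29 FREE]
Op 3: b = malloc(6) -> b = 0; heap: [0-5 ALLOC][6-29 FREE]
Op 4: free(b) -> (freed b); heap: [0-29 FREE]
Op 5: c = malloc(3) -> c = 0; heap: [0-2 ALLOC][3-29 FREE]
Op 6: d = malloc(6) -> d = 3; heap: [0-2 ALLOC][3-8 ALLOC][9-29 FREE]
free(d): d = 3 -> block [3-8 ALLOC]; mark free, coalesce with adjacent free neighbors -> [0-2 ALLOC][3-29 FREE]

Answer: [0-2 ALLOC][3-29 FREE]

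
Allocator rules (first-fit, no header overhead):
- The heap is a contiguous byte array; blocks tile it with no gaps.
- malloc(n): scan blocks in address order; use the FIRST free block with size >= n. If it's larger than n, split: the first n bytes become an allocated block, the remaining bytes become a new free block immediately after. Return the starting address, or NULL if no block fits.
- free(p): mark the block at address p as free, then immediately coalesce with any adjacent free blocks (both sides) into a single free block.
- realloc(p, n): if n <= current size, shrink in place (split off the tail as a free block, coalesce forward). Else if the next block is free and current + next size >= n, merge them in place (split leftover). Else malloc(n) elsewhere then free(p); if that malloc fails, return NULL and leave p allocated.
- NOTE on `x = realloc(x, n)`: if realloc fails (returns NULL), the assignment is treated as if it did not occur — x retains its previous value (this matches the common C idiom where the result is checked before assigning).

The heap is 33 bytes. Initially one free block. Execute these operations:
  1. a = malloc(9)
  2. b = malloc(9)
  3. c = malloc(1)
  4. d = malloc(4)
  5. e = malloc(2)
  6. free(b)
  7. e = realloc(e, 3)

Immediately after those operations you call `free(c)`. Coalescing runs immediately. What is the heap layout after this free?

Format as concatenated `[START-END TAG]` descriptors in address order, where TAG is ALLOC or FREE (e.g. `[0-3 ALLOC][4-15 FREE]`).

Op 1: a = malloc(9) -> a = 0; heap: [0-8 ALLOC][9-32 FREE]
Op 2: b = malloc(9) -> b = 9; heap: [0-8 ALLOC][9-17 ALLOC][18-32 FREE]
Op 3: c = malloc(1) -> c = 18; heap: [0-8 ALLOC][9-17 ALLOC][18-18 ALLOC][19-32 FREE]
Op 4: d = malloc(4) -> d = 19; heap: [0-8 ALLOC][9-17 ALLOC][18-18 ALLOC][19-22 ALLOC][23-32 FREE]
Op 5: e = malloc(2) -> e = 23; heap: [0-8 ALLOC][9-17 ALLOC][18-18 ALLOC][19-22 ALLOC][23-24 ALLOC][25-32 FREE]
Op 6: free(b) -> (freed b); heap: [0-8 ALLOC][9-17 FREE][18-18 ALLOC][19-22 ALLOC][23-24 ALLOC][25-32 FREE]
Op 7: e = realloc(e, 3) -> e = 23; heap: [0-8 ALLOC][9-17 FREE][18-18 ALLOC][19-22 ALLOC][23-25 ALLOC][26-32 FREE]
free(c): c = 18 -> block [18-18 ALLOC]; mark free, coalesce with adjacent free neighbors -> [0-8 ALLOC][9-18 FREE][19-22 ALLOC][23-25 ALLOC][26-32 FREE]

Answer: [0-8 ALLOC][9-18 FREE][19-22 ALLOC][23-25 ALLOC][26-32 FREE]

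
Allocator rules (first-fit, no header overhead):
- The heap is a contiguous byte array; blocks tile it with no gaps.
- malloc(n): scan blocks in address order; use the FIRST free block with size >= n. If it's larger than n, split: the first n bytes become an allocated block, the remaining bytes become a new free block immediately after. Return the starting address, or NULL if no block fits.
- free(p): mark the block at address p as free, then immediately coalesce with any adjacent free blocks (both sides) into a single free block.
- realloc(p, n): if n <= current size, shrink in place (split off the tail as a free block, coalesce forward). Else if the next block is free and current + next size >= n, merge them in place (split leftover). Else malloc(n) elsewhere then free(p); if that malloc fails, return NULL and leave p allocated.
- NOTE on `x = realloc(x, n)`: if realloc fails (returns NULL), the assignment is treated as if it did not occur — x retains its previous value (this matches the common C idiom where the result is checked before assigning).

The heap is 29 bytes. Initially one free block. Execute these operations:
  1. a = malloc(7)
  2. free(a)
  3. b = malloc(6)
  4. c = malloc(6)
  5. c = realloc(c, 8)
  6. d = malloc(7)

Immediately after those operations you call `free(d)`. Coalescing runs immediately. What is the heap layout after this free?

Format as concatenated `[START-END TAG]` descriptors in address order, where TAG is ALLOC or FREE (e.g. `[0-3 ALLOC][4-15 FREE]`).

Answer: [0-5 ALLOC][6-13 ALLOC][14-28 FREE]

Derivation:
Op 1: a = malloc(7) -> a = 0; heap: [0-6 ALLOC][7-28 FREE]
Op 2: free(a) -> (freed a); heap: [0-28 FREE]
Op 3: b = malloc(6) -> b = 0; heap: [0-5 ALLOC][6-28 FREE]
Op 4: c = malloc(6) -> c = 6; heap: [0-5 ALLOC][6-11 ALLOC][12-28 FREE]
Op 5: c = realloc(c, 8) -> c = 6; heap: [0-5 ALLOC][6-13 ALLOC][14-28 FREE]
Op 6: d = malloc(7) -> d = 14; heap: [0-5 ALLOC][6-13 ALLOC][14-20 ALLOC][21-28 FREE]
free(d): d = 14 -> block [14-20 ALLOC]; mark free, coalesce with adjacent free neighbors -> [0-5 ALLOC][6-13 ALLOC][14-28 FREE]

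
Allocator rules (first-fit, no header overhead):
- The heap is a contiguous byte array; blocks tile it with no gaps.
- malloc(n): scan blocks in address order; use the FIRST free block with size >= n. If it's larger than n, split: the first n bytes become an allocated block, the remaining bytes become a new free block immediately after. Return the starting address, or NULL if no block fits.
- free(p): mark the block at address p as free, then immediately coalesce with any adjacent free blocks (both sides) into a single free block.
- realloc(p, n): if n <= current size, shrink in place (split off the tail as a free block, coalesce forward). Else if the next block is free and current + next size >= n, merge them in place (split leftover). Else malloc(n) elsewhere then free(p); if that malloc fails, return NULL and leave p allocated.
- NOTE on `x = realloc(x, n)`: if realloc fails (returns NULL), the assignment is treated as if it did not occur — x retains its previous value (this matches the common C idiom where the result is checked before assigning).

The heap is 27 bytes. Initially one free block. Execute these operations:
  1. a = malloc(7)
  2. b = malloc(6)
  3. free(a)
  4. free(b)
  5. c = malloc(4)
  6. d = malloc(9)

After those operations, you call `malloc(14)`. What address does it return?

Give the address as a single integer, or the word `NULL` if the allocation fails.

Op 1: a = malloc(7) -> a = 0; heap: [0-6 ALLOC][7-26 FREE]
Op 2: b = malloc(6) -> b = 7; heap: [0-6 ALLOC][7-12 ALLOC][13-26 FREE]
Op 3: free(a) -> (freed a); heap: [0-6 FREE][7-12 ALLOC][13-26 FREE]
Op 4: free(b) -> (freed b); heap: [0-26 FREE]
Op 5: c = malloc(4) -> c = 0; heap: [0-3 ALLOC][4-26 FREE]
Op 6: d = malloc(9) -> d = 4; heap: [0-3 ALLOC][4-12 ALLOC][13-26 FREE]
malloc(14): first-fit scan over [0-3 ALLOC][4-12 ALLOC][13-26 FREE] -> 13

Answer: 13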